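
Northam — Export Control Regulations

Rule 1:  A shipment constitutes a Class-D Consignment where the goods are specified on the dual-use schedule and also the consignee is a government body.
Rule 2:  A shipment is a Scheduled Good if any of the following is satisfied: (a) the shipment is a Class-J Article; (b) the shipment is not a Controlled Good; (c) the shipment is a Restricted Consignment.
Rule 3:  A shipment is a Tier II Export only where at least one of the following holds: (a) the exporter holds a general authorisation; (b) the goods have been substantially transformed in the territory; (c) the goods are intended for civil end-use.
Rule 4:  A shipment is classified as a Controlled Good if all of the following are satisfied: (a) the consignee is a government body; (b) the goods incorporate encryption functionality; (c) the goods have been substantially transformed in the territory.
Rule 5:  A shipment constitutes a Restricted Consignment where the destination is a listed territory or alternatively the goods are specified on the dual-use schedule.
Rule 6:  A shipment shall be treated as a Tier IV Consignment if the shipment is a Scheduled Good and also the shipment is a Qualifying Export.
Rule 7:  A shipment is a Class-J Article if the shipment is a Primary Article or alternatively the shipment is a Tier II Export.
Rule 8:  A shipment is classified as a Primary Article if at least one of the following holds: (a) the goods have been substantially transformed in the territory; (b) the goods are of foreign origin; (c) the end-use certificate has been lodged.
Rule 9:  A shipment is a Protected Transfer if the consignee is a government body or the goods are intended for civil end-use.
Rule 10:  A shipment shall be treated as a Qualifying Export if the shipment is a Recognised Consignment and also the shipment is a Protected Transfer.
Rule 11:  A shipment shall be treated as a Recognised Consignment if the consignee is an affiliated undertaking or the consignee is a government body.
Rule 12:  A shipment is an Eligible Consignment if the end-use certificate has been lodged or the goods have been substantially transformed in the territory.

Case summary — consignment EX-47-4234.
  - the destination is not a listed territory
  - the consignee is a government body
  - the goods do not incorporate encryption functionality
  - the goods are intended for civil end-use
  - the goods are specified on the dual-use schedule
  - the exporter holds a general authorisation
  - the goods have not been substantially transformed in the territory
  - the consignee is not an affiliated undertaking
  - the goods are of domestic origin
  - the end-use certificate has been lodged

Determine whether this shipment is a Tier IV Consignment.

Yes

rule 8 — Primary Article: [the goods have been substantially transformed in the territory? no] OR [the goods are of foreign origin? no] OR [the end-use certificate has been lodged? yes] → satisfied.
rule 3 — Tier II Export: [the exporter holds a general authorisation? yes] OR [the goods have been substantially transformed in the territory? no] OR [the goods are intended for civil end-use? yes] → satisfied.
rule 7 — Class-J Article: [Primary Article (rule 8)? yes] OR [Tier II Export (rule 3)? yes] → satisfied.
rule 4 — Controlled Good: [the consignee is a government body? yes] AND [the goods incorporate encryption functionality? no] AND [the goods have been substantially transformed in the territory? no] → not satisfied.
rule 5 — Restricted Consignment: [the destination is a listed territory? no] OR [the goods are specified on the dual-use schedule? yes] → satisfied.
rule 2 — Scheduled Good: [Class-J Article (rule 7)? yes] OR [not a Controlled Good (rule 4)? yes] OR [Restricted Consignment (rule 5)? yes] → satisfied.
rule 11 — Recognised Consignment: [the consignee is an affiliated undertaking? no] OR [the consignee is a government body? yes] → satisfied.
rule 9 — Protected Transfer: [the consignee is a government body? yes] OR [the goods are intended for civil end-use? yes] → satisfied.
rule 10 — Qualifying Export: [Recognised Consignment (rule 11)? yes] AND [Protected Transfer (rule 9)? yes] → satisfied.
rule 6 — Tier IV Consignment: [Scheduled Good (rule 2)? yes] AND [Qualifying Export (rule 10)? yes] → satisfied.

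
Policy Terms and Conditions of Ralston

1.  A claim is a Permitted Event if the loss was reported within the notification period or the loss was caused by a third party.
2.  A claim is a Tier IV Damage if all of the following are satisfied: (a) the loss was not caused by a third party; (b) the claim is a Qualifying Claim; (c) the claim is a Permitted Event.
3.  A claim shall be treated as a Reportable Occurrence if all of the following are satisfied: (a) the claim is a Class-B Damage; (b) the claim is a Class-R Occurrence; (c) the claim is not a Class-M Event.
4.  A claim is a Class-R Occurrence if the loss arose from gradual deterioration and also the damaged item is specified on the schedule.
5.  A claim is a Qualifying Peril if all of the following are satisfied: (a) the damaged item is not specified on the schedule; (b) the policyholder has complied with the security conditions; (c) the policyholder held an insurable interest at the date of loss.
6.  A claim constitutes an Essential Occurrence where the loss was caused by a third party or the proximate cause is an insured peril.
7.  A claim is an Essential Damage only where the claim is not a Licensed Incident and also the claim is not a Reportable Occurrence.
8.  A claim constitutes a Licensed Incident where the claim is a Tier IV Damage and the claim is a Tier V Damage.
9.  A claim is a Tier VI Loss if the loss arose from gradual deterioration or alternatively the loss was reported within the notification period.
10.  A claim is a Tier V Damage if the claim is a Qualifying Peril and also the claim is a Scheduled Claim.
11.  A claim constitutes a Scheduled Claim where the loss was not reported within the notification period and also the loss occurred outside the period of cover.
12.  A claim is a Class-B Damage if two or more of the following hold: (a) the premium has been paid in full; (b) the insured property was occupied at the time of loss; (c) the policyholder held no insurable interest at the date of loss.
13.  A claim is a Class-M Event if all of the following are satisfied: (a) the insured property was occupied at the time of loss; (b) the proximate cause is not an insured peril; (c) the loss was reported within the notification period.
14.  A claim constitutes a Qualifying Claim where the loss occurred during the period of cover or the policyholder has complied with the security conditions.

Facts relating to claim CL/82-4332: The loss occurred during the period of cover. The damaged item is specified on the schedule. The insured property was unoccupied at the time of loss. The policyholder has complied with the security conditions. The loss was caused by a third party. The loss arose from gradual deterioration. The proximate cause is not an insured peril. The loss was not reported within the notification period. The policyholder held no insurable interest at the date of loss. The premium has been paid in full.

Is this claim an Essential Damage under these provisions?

No

Under paragraph 14: the loss occurred during the period of cover? yes; or the policyholder has complied with the security conditions? yes. So the claim is a Qualifying Claim.
Under paragraph 1: the loss was reported within the notification period? no; or the loss was caused by a third party? yes. So the claim is a Permitted Event.
Under paragraph 2: the loss was not caused by a third party? no; and Qualifying Claim (paragraph 14)? yes; and Permitted Event (paragraph 1)? yes. So the claim is not a Tier IV Damage.
Under paragraph 5: the damaged item is not specified on the schedule? no; and the policyholder has complied with the security conditions? yes; and the policyholder held an insurable interest at the date of loss? no. So the claim is not a Qualifying Peril.
Under paragraph 11: the loss was not reported within the notification period? yes; and the loss occurred outside the period of cover? no. So the claim is not a Scheduled Claim.
Under paragraph 10: Qualifying Peril (paragraph 5)? no; and Scheduled Claim (paragraph 11)? no. So the claim is not a Tier V Damage.
Under paragraph 8: Tier IV Damage (paragraph 2)? no; and Tier V Damage (paragraph 10)? no. So the claim is not a Licensed Incident.
Under paragraph 12: the premium has been paid in full? yes; the insured property was occupied at the time of loss? no; the policyholder held no insurable interest at the date of loss? yes — 2 of 3 hold (need ≥2) → satisfied.
Under paragraph 4: the loss arose from gradual deterioration? yes; and the damaged item is specified on the schedule? yes. So the claim is a Class-R Occurrence.
Under paragraph 13: the insured property was occupied at the time of loss? no; and the proximate cause is not an insured peril? yes; and the loss was reported within the notification period? no. So the claim is not a Class-M Event.
Under paragraph 3: Class-B Damage (paragraph 12)? yes; and Class-R Occurrence (paragraph 4)? yes; and not a Class-M Event (paragraph 13)? yes. So the claim is a Reportable Occurrence.
Under paragraph 7: not a Licensed Incident (paragraph 8)? yes; and not a Reportable Occurrence (paragraph 3)? no. So the claim is not an Essential Damage.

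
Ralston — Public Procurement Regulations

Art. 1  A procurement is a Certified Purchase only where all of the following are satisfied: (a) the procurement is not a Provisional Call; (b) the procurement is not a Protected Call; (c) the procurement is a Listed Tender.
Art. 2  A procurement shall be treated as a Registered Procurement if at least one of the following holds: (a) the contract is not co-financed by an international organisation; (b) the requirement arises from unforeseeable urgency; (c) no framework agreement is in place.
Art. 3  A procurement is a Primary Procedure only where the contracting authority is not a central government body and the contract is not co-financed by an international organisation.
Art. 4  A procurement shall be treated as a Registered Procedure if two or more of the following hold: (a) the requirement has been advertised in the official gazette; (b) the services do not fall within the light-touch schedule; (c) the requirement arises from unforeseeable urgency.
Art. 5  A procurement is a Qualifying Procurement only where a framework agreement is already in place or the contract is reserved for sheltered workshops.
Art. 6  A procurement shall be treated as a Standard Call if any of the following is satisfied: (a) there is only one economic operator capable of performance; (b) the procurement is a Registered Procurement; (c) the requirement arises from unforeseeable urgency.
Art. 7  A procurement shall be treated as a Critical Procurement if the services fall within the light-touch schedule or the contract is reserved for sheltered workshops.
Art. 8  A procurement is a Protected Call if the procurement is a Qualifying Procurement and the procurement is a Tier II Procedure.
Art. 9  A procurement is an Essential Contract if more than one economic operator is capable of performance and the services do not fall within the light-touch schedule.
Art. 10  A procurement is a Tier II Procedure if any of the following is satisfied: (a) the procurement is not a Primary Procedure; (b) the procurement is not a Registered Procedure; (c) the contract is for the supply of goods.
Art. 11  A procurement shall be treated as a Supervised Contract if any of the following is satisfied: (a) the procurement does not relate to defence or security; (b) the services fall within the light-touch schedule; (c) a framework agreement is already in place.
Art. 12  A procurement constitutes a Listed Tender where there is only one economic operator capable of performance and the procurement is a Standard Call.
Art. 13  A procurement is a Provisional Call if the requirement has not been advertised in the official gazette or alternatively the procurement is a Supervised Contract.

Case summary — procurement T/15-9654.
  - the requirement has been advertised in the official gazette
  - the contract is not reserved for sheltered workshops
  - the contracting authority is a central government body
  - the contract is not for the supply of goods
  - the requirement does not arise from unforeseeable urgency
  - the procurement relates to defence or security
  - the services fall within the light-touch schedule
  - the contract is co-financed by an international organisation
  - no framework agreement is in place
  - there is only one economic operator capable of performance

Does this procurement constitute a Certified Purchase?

Under article 11: the procurement does not relate to defence or security? no; or the services fall within the light-touch schedule? yes; or a framework agreement is already in place? no. So the procurement is a Supervised Contract.
Under article 13: the requirement has not been advertised in the official gazette? no; or Supervised Contract (article 11)? yes. So the procurement is a Provisional Call.
Under article 5: a framework agreement is already in place? no; or the contract is reserved for sheltered workshops? no. So the procurement is not a Qualifying Procurement.
Under article 3: the contracting authority is not a central government body? no; and the contract is not co-financed by an international organisation? no. So the procurement is not a Primary Procedure.
Under article 4: the requirement has been advertised in the official gazette? yes; the services do not fall within the light-touch schedule? no; the requirement arises from unforeseeable urgency? no — 1 of 3 hold (need ≥2) → not satisfied.
Under article 10: not a Primary Procedure (article 3)? yes; or not a Registered Procedure (article 4)? yes; or the contract is for the supply of goods? no. So the procurement is a Tier II Procedure.
Under article 8: Qualifying Procurement (article 5)? no; and Tier II Procedure (article 10)? yes. So the procurement is not a Protected Call.
Under article 2: the contract is not co-financed by an international organisation? no; or the requirement arises from unforeseeable urgency? no; or no framework agreement is in place? yes. So the procurement is a Registered Procurement.
Under article 6: there is only one economic operator capable of performance? yes; or Registered Procurement (article 2)? yes; or the requirement arises from unforeseeable urgency? no. So the procurement is a Standard Call.
Under article 12: there is only one economic operator capable of performance? yes; and Standard Call (article 6)? yes. So the procurement is a Listed Tender.
Under article 1: not a Provisional Call (article 13)? no; and not a Protected Call (article 8)? yes; and Listed Tender (article 12)? yes. So the procurement is not a Certified Purchase.

No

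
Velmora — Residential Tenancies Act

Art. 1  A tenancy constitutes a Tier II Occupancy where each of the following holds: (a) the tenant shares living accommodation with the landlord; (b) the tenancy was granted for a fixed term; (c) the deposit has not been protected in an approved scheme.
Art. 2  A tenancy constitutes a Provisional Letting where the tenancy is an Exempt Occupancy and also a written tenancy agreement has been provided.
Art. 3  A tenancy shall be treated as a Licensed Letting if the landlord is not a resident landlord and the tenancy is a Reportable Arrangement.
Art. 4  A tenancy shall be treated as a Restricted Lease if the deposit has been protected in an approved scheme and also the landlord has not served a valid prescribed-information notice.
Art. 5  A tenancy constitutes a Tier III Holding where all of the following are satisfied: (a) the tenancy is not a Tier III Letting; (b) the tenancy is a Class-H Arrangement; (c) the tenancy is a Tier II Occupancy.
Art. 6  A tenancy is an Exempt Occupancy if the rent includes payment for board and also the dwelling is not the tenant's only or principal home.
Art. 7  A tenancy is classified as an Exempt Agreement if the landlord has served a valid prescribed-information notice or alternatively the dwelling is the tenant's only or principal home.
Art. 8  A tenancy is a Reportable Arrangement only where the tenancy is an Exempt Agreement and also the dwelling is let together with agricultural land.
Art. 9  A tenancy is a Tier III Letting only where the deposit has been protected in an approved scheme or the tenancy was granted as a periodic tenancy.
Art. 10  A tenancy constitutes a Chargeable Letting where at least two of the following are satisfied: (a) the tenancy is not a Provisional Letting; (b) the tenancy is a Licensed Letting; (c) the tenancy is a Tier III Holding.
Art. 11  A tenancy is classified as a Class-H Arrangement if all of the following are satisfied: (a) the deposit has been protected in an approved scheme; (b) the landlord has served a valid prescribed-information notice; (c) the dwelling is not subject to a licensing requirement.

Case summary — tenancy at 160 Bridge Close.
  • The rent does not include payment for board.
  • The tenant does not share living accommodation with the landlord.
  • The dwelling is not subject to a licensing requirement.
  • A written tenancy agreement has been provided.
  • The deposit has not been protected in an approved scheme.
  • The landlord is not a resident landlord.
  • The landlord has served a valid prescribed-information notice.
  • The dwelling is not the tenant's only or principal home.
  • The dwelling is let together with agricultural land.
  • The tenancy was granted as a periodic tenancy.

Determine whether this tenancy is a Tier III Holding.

No

Under article 9: the deposit has been protected in an approved scheme? no; or the tenancy was granted as a periodic tenancy? yes. So the tenancy is a Tier III Letting.
Under article 11: the deposit has been protected in an approved scheme? no; and the landlord has served a valid prescribed-information notice? yes; and the dwelling is not subject to a licensing requirement? yes. So the tenancy is not a Class-H Arrangement.
Under article 1: the tenant shares living accommodation with the landlord? no; and the tenancy was granted for a fixed term? no; and the deposit has not been protected in an approved scheme? yes. So the tenancy is not a Tier II Occupancy.
Under article 5: not a Tier III Letting (article 9)? no; and Class-H Arrangement (article 11)? no; and Tier II Occupancy (article 1)? no. So the tenancy is not a Tier III Holding.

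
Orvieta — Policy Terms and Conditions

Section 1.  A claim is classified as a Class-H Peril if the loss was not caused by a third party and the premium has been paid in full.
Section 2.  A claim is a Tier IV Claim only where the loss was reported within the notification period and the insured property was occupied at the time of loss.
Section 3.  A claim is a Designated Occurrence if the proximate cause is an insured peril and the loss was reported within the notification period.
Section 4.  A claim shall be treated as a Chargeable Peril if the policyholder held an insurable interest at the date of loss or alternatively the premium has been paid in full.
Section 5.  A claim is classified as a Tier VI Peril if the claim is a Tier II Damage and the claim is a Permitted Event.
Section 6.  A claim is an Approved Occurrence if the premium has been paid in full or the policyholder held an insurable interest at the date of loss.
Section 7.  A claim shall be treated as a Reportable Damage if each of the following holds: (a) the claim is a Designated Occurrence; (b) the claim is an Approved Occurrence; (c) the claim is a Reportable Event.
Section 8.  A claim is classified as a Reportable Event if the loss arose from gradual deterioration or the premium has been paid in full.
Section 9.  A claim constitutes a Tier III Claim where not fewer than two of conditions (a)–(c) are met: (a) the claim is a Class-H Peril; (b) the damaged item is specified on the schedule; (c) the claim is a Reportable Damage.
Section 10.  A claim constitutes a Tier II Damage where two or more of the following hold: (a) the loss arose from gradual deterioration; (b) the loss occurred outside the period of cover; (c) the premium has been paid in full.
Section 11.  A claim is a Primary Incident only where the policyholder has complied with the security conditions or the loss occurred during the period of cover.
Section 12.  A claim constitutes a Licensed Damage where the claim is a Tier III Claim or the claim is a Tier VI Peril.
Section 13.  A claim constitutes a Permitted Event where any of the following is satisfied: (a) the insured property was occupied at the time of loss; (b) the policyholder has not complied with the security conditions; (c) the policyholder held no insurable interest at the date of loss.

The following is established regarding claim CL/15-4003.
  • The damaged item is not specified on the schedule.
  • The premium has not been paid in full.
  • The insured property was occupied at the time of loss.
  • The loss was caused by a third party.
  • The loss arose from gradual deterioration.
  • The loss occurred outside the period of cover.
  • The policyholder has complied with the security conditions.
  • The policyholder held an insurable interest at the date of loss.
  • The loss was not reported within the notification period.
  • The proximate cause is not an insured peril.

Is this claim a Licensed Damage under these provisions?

section 1 — Class-H Peril: [the loss was not caused by a third party? no] AND [the premium has been paid in full? no] → not satisfied.
section 3 — Designated Occurrence: [the proximate cause is an insured peril? no] AND [the loss was reported within the notification period? no] → not satisfied.
section 6 — Approved Occurrence: [the premium has been paid in full? no] OR [the policyholder held an insurable interest at the date of loss? yes] → satisfied.
section 8 — Reportable Event: [the loss arose from gradual deterioration? yes] OR [the premium has been paid in full? no] → satisfied.
section 7 — Reportable Damage: [Designated Occurrence (section 3)? no] AND [Approved Occurrence (section 6)? yes] AND [Reportable Event (section 8)? yes] → not satisfied.
section 9 — Tier III Claim: Class-H Peril (section 1)? no; the damaged item is specified on the schedule? no; Reportable Damage (section 7)? no — 0 of 3 hold (need ≥2) → not satisfied.
section 10 — Tier II Damage: the loss arose from gradual deterioration? yes; the loss occurred outside the period of cover? yes; the premium has been paid in full? no — 2 of 3 hold (need ≥2) → satisfied.
section 13 — Permitted Event: [the insured property was occupied at the time of loss? yes] OR [the policyholder has not complied with the security conditions? no] OR [the policyholder held no insurable interest at the date of loss? no] → satisfied.
section 5 — Tier VI Peril: [Tier II Damage (section 10)? yes] AND [Permitted Event (section 13)? yes] → satisfied.
section 12 — Licensed Damage: [Tier III Claim (section 9)? no] OR [Tier VI Peril (section 5)? yes] → satisfied.

Yes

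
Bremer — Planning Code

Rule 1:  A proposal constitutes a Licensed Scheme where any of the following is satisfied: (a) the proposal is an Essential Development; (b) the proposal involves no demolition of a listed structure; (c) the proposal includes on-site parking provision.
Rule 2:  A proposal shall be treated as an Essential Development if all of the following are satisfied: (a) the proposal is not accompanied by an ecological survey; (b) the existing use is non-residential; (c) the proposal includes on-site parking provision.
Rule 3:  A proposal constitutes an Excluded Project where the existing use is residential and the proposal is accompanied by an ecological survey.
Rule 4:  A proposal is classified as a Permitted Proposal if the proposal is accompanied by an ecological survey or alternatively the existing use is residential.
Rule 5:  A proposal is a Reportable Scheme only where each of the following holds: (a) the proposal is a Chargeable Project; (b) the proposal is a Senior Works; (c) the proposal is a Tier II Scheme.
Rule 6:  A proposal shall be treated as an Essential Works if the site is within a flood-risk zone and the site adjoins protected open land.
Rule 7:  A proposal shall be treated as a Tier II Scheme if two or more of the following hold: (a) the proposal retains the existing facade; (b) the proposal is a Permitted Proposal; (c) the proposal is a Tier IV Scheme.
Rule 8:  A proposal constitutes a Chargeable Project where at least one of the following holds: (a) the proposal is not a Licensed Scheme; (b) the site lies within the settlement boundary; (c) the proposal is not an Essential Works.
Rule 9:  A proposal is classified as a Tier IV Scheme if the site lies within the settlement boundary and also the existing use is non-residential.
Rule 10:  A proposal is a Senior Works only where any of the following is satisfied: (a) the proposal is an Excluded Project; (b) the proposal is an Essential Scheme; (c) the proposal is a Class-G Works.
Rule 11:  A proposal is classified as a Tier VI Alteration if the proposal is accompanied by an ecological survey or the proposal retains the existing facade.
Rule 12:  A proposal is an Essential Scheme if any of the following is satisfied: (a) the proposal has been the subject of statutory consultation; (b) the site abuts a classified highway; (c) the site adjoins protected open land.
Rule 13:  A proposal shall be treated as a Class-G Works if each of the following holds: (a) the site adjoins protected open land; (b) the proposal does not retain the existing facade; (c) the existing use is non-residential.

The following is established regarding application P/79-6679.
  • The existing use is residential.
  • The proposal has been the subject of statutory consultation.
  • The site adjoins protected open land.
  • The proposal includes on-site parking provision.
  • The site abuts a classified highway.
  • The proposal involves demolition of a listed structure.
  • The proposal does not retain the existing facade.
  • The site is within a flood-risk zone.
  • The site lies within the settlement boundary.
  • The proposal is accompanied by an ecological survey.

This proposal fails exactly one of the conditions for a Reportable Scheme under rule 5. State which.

rule 2 — Essential Development: [the proposal is not accompanied by an ecological survey? no] AND [the existing use is non-residential? no] AND [the proposal includes on-site parking provision? yes] → not satisfied.
rule 1 — Licensed Scheme: [Essential Development (rule 2)? no] OR [the proposal involves no demolition of a listed structure? no] OR [the proposal includes on-site parking provision? yes] → satisfied.
rule 6 — Essential Works: [the site is within a flood-risk zone? yes] AND [the site adjoins protected open land? yes] → satisfied.
rule 8 — Chargeable Project: [not a Licensed Scheme (rule 1)? no] OR [the site lies within the settlement boundary? yes] OR [not an Essential Works (rule 6)? no] → satisfied.
rule 3 — Excluded Project: [the existing use is residential? yes] AND [the proposal is accompanied by an ecological survey? yes] → satisfied.
rule 12 — Essential Scheme: [the proposal has been the subject of statutory consultation? yes] OR [the site abuts a classified highway? yes] OR [the site adjoins protected open land? yes] → satisfied.
rule 13 — Class-G Works: [the site adjoins protected open land? yes] AND [the proposal does not retain the existing facade? yes] AND [the existing use is non-residential? no] → not satisfied.
rule 10 — Senior Works: [Excluded Project (rule 3)? yes] OR [Essential Scheme (rule 12)? yes] OR [Class-G Works (rule 13)? no] → satisfied.
rule 4 — Permitted Proposal: [the proposal is accompanied by an ecological survey? yes] OR [the existing use is residential? yes] → satisfied.
rule 9 — Tier IV Scheme: [the site lies within the settlement boundary? yes] AND [the existing use is non-residential? no] → not satisfied.
rule 7 — Tier II Scheme: the proposal retains the existing facade? no; Permitted Proposal (rule 4)? yes; Tier IV Scheme (rule 9)? no — 1 of 3 hold (need ≥2) → not satisfied.
rule 5 — Reportable Scheme: [Chargeable Project (rule 8)? yes] AND [Senior Works (rule 10)? yes] AND [Tier II Scheme (rule 7)? no] → not satisfied.

Tier II Scheme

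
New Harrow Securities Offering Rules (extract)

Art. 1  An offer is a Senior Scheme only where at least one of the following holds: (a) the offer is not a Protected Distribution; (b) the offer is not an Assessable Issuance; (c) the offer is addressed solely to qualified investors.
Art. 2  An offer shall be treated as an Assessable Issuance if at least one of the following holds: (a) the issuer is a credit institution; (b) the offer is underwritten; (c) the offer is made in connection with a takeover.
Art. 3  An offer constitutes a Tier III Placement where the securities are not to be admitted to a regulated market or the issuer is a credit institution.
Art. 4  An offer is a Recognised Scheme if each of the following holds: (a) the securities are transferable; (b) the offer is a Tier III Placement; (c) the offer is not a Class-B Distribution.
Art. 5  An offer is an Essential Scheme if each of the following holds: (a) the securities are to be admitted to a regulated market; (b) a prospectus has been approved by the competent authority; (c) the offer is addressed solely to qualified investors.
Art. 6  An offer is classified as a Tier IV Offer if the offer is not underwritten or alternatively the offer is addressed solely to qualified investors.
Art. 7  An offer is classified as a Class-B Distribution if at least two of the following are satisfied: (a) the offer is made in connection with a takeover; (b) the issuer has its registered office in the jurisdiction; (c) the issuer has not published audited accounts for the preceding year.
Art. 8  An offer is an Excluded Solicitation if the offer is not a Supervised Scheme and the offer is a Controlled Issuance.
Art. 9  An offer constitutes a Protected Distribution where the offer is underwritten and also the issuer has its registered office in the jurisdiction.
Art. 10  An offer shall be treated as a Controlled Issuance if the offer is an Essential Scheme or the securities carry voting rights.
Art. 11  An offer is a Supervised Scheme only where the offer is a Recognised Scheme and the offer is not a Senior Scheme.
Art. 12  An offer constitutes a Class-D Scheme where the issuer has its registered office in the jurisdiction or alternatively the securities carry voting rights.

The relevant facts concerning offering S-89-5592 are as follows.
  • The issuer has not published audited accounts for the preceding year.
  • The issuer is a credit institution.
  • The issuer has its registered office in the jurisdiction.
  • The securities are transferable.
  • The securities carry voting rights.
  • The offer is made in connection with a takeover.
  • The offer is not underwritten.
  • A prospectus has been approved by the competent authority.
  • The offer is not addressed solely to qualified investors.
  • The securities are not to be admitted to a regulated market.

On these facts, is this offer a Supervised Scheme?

Under article 3: the securities are not to be admitted to a regulated market? yes; or the issuer is a credit institution? yes. So the offer is a Tier III Placement.
Under article 7: the offer is made in connection with a takeover? yes; the issuer has its registered office in the jurisdiction? yes; the issuer has not published audited accounts for the preceding year? yes — 3 of 3 hold (need ≥2) → satisfied.
Under article 4: the securities are transferable? yes; and Tier III Placement (article 3)? yes; and not a Class-B Distribution (article 7)? no. So the offer is not a Recognised Scheme.
Under article 9: the offer is underwritten? no; and the issuer has its registered office in the jurisdiction? yes. So the offer is not a Protected Distribution.
Under article 2: the issuer is a credit institution? yes; or the offer is underwritten? no; or the offer is made in connection with a takeover? yes. So the offer is an Assessable Issuance.
Under article 1: not a Protected Distribution (article 9)? yes; or not an Assessable Issuance (article 2)? no; or the offer is addressed solely to qualified investors? no. So the offer is a Senior Scheme.
Under article 11: Recognised Scheme (article 4)? no; and not a Senior Scheme (article 1)? no. So the offer is not a Supervised Scheme.

No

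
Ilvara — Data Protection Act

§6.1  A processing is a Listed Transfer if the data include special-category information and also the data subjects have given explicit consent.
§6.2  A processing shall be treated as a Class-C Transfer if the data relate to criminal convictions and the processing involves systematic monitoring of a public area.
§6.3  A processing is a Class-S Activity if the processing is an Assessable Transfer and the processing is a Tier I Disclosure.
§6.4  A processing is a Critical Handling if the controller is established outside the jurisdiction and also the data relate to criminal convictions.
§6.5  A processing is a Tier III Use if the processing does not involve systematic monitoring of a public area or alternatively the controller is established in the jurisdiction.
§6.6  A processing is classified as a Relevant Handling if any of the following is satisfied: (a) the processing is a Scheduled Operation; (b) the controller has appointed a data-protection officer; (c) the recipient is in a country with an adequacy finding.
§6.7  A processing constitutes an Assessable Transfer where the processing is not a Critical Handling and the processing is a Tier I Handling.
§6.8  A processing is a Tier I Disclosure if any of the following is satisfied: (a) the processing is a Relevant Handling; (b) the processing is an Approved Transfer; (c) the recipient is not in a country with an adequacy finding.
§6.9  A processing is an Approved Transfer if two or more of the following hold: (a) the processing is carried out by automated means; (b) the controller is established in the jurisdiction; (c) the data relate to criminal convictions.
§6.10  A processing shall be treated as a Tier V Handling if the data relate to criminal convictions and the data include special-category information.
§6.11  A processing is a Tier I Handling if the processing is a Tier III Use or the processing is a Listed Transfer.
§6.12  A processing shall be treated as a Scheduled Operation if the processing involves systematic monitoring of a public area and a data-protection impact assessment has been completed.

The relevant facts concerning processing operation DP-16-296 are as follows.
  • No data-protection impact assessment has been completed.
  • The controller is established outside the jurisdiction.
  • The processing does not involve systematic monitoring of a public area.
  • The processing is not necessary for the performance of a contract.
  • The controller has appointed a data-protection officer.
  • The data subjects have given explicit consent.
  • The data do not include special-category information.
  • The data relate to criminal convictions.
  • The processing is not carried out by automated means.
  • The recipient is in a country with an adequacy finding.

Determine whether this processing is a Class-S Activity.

No

Under §6.4: the controller is established outside the jurisdiction? yes; and the data relate to criminal convictions? yes. So the processing is a Critical Handling.
Under §6.5: the processing does not involve systematic monitoring of a public area? yes; or the controller is established in the jurisdiction? no. So the processing is a Tier III Use.
Under §6.1: the data include special-category information? no; and the data subjects have given explicit consent? yes. So the processing is not a Listed Transfer.
Under §6.11: Tier III Use (§6.5)? yes; or Listed Transfer (§6.1)? no. So the processing is a Tier I Handling.
Under §6.7: not a Critical Handling (§6.4)? no; and Tier I Handling (§6.11)? yes. So the processing is not an Assessable Transfer.
Under §6.12: the processing involves systematic monitoring of a public area? no; and a data-protection impact assessment has been completed? no. So the processing is not a Scheduled Operation.
Under §6.6: Scheduled Operation (§6.12)? no; or the controller has appointed a data-protection officer? yes; or the recipient is in a country with an adequacy finding? yes. So the processing is a Relevant Handling.
Under §6.9: the processing is carried out by automated means? no; the controller is established in the jurisdiction? no; the data relate to criminal convictions? yes — 1 of 3 hold (need ≥2) → not satisfied.
Under §6.8: Relevant Handling (§6.6)? yes; or Approved Transfer (§6.9)? no; or the recipient is not in a country with an adequacy finding? no. So the processing is a Tier I Disclosure.
Under §6.3: Assessable Transfer (§6.7)? no; and Tier I Disclosure (§6.8)? yes. So the processing is not a Class-S Activity.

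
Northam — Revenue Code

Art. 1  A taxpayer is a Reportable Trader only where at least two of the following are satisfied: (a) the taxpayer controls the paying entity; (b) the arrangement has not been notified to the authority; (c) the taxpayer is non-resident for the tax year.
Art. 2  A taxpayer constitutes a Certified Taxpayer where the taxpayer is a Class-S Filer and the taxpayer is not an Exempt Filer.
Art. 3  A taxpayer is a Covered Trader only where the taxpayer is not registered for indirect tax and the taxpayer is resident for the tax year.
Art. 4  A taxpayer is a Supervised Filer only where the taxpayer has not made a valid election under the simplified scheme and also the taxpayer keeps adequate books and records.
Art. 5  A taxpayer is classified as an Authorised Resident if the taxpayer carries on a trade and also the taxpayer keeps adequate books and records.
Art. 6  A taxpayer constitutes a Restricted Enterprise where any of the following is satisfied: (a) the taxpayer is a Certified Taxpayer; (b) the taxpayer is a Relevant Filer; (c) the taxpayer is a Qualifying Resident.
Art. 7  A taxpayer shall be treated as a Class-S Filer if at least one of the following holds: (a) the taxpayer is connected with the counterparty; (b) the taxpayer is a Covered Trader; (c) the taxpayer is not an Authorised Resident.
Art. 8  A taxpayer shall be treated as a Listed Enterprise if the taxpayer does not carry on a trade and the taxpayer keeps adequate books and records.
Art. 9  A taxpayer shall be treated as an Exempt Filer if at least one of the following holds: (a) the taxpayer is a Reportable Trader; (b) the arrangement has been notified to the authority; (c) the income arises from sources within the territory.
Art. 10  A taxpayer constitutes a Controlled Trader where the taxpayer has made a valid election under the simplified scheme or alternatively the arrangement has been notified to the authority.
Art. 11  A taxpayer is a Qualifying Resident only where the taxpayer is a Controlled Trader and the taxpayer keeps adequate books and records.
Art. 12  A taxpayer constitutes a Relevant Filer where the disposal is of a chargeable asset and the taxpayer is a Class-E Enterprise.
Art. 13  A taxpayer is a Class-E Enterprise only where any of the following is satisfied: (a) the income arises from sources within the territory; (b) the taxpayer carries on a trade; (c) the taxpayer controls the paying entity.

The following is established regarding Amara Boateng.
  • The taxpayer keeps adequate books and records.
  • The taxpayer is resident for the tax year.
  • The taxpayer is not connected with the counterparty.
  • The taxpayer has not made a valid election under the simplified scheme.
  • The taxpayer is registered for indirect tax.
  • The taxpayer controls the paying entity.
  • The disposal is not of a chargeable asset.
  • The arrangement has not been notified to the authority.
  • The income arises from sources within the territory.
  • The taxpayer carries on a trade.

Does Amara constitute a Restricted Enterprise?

No

article 3 — Covered Trader: [the taxpayer is not registered for indirect tax? no] AND [the taxpayer is resident for the tax year? yes] → not satisfied.
article 5 — Authorised Resident: [the taxpayer carries on a trade? yes] AND [the taxpayer keeps adequate books and records? yes] → satisfied.
article 7 — Class-S Filer: [the taxpayer is connected with the counterparty? no] OR [Covered Trader (article 3)? no] OR [not an Authorised Resident (article 5)? no] → not satisfied.
article 1 — Reportable Trader: the taxpayer controls the paying entity? yes; the arrangement has not been notified to the authority? yes; the taxpayer is non-resident for the tax year? no — 2 of 3 hold (need ≥2) → satisfied.
article 9 — Exempt Filer: [Reportable Trader (article 1)? yes] OR [the arrangement has been notified to the authority? no] OR [the income arises from sources within the territory? yes] → satisfied.
article 2 — Certified Taxpayer: [Class-S Filer (article 7)? no] AND [not an Exempt Filer (article 9)? no] → not satisfied.
article 13 — Class-E Enterprise: [the income arises from sources within the territory? yes] OR [the taxpayer carries on a trade? yes] OR [the taxpayer controls the paying entity? yes] → satisfied.
article 12 — Relevant Filer: [the disposal is of a chargeable asset? no] AND [Class-E Enterprise (article 13)? yes] → not satisfied.
article 10 — Controlled Trader: [the taxpayer has made a valid election under the simplified scheme? no] OR [the arrangement has been notified to the authority? no] → not satisfied.
article 11 — Qualifying Resident: [Controlled Trader (article 10)? no] AND [the taxpayer keeps adequate books and records? yes] → not satisfied.
article 6 — Restricted Enterprise: [Certified Taxpayer (article 2)? no] OR [Relevant Filer (article 12)? no] OR [Qualifying Resident (article 11)? no] → not satisfied.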